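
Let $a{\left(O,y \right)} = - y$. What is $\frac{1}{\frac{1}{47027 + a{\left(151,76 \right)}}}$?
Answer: $46951$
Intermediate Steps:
$\frac{1}{\frac{1}{47027 + a{\left(151,76 \right)}}} = \frac{1}{\frac{1}{47027 - 76}} = \frac{1}{\frac{1}{46951}} = 46951$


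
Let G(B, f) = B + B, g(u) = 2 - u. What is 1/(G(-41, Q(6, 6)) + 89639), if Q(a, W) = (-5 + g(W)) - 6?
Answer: 1/89557 ≈ 1.1166e-5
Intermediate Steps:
Q(a, W) = -9 - W (Q(a, W) = (-5 + (2 - W)) - 6 = (-3 - W) - 6 = -9 - W)
G(B, f) = 2*B
1/(G(-41, Q(6, 6)) + 89639) = 1/(2*(-41) + 89639) = 1/(-82 + 89639) = 1/89557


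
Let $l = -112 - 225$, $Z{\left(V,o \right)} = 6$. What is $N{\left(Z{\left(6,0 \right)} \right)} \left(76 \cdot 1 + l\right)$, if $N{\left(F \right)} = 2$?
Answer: $-522$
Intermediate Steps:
$l = -337$ ($l = -112 - 225 = -337$)
$N{\left(Z{\left(6,0 \right)} \right)} \left(76 \cdot 1 + l\right) = 2 \left(76 \cdot 1 - 337\right) = 2 \left(76 - 337\right) = 2 \left(-261\right) = -522$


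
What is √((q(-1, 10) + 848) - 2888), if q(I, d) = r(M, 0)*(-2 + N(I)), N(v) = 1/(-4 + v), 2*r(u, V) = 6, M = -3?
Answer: 3*I*√5685/5 ≈ 45.239*I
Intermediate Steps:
r(u, V) = 3 (r(u, V) = (½)*6 = 3)
q(I, d) = -6 + 3/(-4 + I) (q(I, d) = 3*(-2 + 1/(-4 + I)) = -6 + 3/(-4 + I))
√((q(-1, 10) + 848) - 2888) = √((3*(9 - 2*(-1))/(-4 - 1) + 848) - 2888) = √((3*(9 + 2)/(-5) + 848) - 2888) = √((3*(-⅕)*11 + 848) - 2888) = √((-33/5 + 848) - 2888) = √(4207/5 - 2888) = √(-10233/5) = 3*I*√5685/5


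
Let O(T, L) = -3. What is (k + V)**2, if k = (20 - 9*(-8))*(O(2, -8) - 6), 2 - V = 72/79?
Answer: 4267486276/6241 ≈ 6.8378e+5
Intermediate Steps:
V = 86/79 (V = 2 - 72/79 = 86/79 ≈ 1.0886)
k = -828 (k = (20 - 9*(-8))*(-3 - 6) = (20 + 72)*(-9) = 92*(-9) = -828)
(k + V)**2 = (-828 + 86/79)**2 = (-65326/79)**2 = 4267486276/6241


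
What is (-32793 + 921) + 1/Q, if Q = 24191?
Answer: -771015551/24191 ≈ -31872.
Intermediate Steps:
(-32793 + 921) + 1/Q = (-32793 + 921) + 1/24191 = -31872 + 1/24191 = -771015551/24191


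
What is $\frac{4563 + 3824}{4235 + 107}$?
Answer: $\frac{8387}{4342} \approx 1.9316$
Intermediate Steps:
$\frac{4563 + 3824}{4235 + 107} = \frac{8387}{4342}$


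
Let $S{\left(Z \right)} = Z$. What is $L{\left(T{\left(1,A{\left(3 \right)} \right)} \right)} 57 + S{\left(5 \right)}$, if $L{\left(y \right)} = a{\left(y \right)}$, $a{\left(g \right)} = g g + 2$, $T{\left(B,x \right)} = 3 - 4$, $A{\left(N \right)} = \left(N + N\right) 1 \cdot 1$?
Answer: $176$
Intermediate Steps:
$A{\left(N \right)} = 2 N$ ($A{\left(N \right)} = 2 N 1 \cdot 1 = 2 N 1 = 2 N$)
$T{\left(B,x \right)} = -1$
$a{\left(g \right)} = 2 + g^{2}$ ($a{\left(g \right)} = g^{2} + 2 = 2 + g^{2}$)
$L{\left(y \right)} = 2 + y^{2}$
$L{\left(T{\left(1,A{\left(3 \right)} \right)} \right)} 57 + S{\left(5 \right)} = \left(2 + \left(-1\right)^{2}\right) 57 + 5 = \left(2 + 1\right) 57 + 5 = 3 \cdot 57 + 5 = 171 + 5 = 176$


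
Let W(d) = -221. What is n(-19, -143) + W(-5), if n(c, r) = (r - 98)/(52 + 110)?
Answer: -36043/162 ≈ -222.49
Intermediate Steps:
n(c, r) = -49/81 + r/162 (n(c, r) = (-98 + r)/162 = (-98 + r)*(1/162) = -49/81 + r/162)
n(-19, -143) + W(-5) = (-49/81 + (1/162)*(-143)) - 221 = (-49/81 - 143/162) - 221 = -241/162 - 221 = -36043/162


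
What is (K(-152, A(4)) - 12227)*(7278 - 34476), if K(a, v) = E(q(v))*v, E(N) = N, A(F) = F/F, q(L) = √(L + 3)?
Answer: 332495550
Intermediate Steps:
q(L) = √(3 + L)
A(F) = 1
K(a, v) = v*√(3 + v) (K(a, v) = √(3 + v)*v = v*√(3 + v))
(K(-152, A(4)) - 12227)*(7278 - 34476) = (1*√(3 + 1) - 12227)*(7278 - 34476) = (1*√4 - 12227)*(-27198) = (1*2 - 12227)*(-27198) = (2 - 12227)*(-27198) = -12225*(-27198) = 332495550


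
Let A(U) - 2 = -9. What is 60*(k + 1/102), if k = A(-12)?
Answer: -7130/17 ≈ -419.41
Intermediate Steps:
A(U) = -7 (A(U) = 2 - 9 = -7)
k = -7
60*(k + 1/102) = 60*(-7 + 1/102) = 60*(-713/102) = -7130/17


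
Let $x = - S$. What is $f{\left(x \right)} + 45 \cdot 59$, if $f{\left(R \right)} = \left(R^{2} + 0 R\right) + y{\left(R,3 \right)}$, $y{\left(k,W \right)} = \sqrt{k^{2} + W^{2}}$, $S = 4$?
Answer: $2676$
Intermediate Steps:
$x = -4$ ($x = \left(-1\right) 4 = -4$)
$y{\left(k,W \right)} = \sqrt{W^{2} + k^{2}}$
$f{\left(R \right)} = R^{2} + \sqrt{9 + R^{2}}$ ($f{\left(R \right)} = \left(R^{2} + 0 R\right) + \sqrt{3^{2} + R^{2}} = \left(R^{2} + 0\right) + \sqrt{9 + R^{2}} = R^{2} + \sqrt{9 + R^{2}}$)
$f{\left(x \right)} + 45 \cdot 59 = \left(\left(-4\right)^{2} + \sqrt{9 + \left(-4\right)^{2}}\right) + 45 \cdot 59 = \left(16 + \sqrt{9 + 16}\right) + 2655 = \left(16 + \sqrt{25}\right) + 2655 = \left(16 + 5\right) + 2655 = 21 + 2655 = 2676$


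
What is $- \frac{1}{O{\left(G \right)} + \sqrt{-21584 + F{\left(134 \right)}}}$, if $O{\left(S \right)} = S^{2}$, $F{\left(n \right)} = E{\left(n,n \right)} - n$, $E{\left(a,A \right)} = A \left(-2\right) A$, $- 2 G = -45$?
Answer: $- \frac{540}{334847} + \frac{16 i \sqrt{57630}}{5022705} \approx -0.0016127 + 0.00076473 i$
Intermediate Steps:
$G = \frac{45}{2}$ ($G = \left(- \frac{1}{2}\right) \left(-45\right) = \frac{45}{2} \approx 22.5$)
$E{\left(a,A \right)} = - 2 A^{2}$ ($E{\left(a,A \right)} = - 2 A A = - 2 A^{2}$)
$F{\left(n \right)} = - n - 2 n^{2}$ ($F{\left(n \right)} = - 2 n^{2} - n = - n - 2 n^{2}$)
$- \frac{1}{O{\left(G \right)} + \sqrt{-21584 + F{\left(134 \right)}}} = - \frac{1}{\left(\frac{45}{2}\right)^{2} + \sqrt{-21584 + 134 \left(-1 - 268\right)}} = - \frac{1}{\frac{2025}{4} + \sqrt{-21584 + 134 \left(-1 - 268\right)}} = - \frac{1}{\frac{2025}{4} + \sqrt{-21584 + 134 \left(-269\right)}} = - \frac{1}{\frac{2025}{4} + \sqrt{-21584 - 36046}} = - \frac{1}{\frac{2025}{4} + \sqrt{-57630}} = - \frac{1}{\frac{2025}{4} + i \sqrt{57630}}$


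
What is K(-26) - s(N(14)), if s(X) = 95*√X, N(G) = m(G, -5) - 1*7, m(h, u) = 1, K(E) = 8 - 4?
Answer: 4 - 95*I*√6 ≈ 4.0 - 232.7*I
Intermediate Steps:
K(E) = 4
N(G) = -6 (N(G) = 1 - 1*7 = 1 - 7 = -6)
K(-26) - s(N(14)) = 4 - 95*√(-6) = 4 - 95*I*√6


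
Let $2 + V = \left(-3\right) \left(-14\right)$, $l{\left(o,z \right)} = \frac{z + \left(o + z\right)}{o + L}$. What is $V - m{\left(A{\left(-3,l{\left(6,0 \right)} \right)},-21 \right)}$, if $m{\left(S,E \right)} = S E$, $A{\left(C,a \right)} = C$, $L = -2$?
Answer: $-23$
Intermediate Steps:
$l{\left(o,z \right)} = \frac{o + 2 z}{-2 + o}$ ($l{\left(o,z \right)} = \frac{z + \left(o + z\right)}{o - 2} = \frac{o + 2 z}{-2 + o}$)
$m{\left(S,E \right)} = E S$
$V = 40$ ($V = -2 - -42 = -2 + 42 = 40$)
$V - m{\left(A{\left(-3,l{\left(6,0 \right)} \right)},-21 \right)} = 40 - \left(-21\right) \left(-3\right) = 40 - 63 = -23$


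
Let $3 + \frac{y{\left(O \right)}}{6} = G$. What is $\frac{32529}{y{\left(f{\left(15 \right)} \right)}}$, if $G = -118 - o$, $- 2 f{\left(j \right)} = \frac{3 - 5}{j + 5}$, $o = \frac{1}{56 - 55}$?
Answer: $- \frac{10843}{244} \approx -44.439$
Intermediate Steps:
$o = 1$ ($o = 1^{-1} = 1$)
$f{\left(j \right)} = \frac{1}{5 + j}$ ($f{\left(j \right)} = - \frac{\left(3 - 5\right) \frac{1}{j + 5}}{2} = - \frac{\left(-2\right) \frac{1}{5 + j}}{2} = \frac{1}{5 + j}$)
$G = -119$ ($G = -118 - 1 = -119$)
$y{\left(O \right)} = -732$ ($y{\left(O \right)} = -18 + 6 \left(-119\right) = -18 - 714 = -732$)
$\frac{32529}{y{\left(f{\left(15 \right)} \right)}} = \frac{32529}{-732} = 32529 \left(- \frac{1}{732}\right) = - \frac{10843}{244}$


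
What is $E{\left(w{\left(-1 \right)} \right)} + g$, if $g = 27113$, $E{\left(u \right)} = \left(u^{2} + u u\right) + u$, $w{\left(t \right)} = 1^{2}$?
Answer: $27116$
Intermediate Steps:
$w{\left(t \right)} = 1$
$E{\left(u \right)} = u + 2 u^{2}$ ($E{\left(u \right)} = \left(u^{2} + u^{2}\right) + u = 2 u^{2} + u = u + 2 u^{2}$)
$E{\left(w{\left(-1 \right)} \right)} + g = 1 \left(1 + 2 \cdot 1\right) + 27113 = 1 \left(1 + 2\right) + 27113 = 1 \cdot 3 + 27113 = 3 + 27113 = 27116$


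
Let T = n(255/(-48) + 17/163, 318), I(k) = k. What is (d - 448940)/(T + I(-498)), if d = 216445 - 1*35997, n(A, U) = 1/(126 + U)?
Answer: 119210448/221111 ≈ 539.14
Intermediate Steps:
d = 180448 (d = 216445 - 35997 = 180448)
T = 1/444 (T = 1/(126 + 318) = 1/444 ≈ 0.0022523)
(d - 448940)/(T + I(-498)) = (180448 - 448940)/(1/444 - 498) = -268492/(-221111/444) = -268492*(-444/221111) = 119210448/221111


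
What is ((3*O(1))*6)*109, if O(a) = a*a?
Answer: 1962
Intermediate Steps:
O(a) = a²
((3*O(1))*6)*109 = ((3*1²)*6)*109 = ((3*1)*6)*109 = (3*6)*109 = 18*109 = 1962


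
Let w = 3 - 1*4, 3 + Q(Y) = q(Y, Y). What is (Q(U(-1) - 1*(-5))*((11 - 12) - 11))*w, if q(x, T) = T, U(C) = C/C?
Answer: 36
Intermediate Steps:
U(C) = 1
Q(Y) = -3 + Y
w = -1 (w = 3 - 4 = -1)
(Q(U(-1) - 1*(-5))*((11 - 12) - 11))*w = ((-3 + (1 - 1*(-5)))*((11 - 12) - 11))*(-1) = ((-3 + (1 + 5))*(-1 - 11))*(-1) = ((-3 + 6)*(-12))*(-1) = (3*(-12))*(-1) = -36*(-1) = 36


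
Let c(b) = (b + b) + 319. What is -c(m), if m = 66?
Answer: -451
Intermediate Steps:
c(b) = 319 + 2*b (c(b) = 2*b + 319 = 319 + 2*b)
-c(m) = -(319 + 2*66) = -(319 + 132) = -1*451 = -451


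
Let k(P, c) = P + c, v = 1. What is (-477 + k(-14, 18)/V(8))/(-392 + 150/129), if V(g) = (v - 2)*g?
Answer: 41065/33612 ≈ 1.2217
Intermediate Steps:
V(g) = -g (V(g) = (1 - 2)*g = -g)
(-477 + k(-14, 18)/V(8))/(-392 + 150/129) = (-477 + (-14 + 18)/((-1*8)))/(-392 + 150/129) = (-477 + 4/(-8))/(-392 + 150*(1/129)) = (-477 + 4*(-⅛))/(-392 + 50/43) = (-477 - ½)/(-16806/43) = -955/2*(-43/16806) = 41065/33612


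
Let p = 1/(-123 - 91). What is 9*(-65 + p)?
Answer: -125199/214 ≈ -585.04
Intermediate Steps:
p = -1/214 (p = 1/(-214) = -1/214 ≈ -0.0046729)
9*(-65 + p) = 9*(-65 - 1/214) = 9*(-13911/214) = -125199/214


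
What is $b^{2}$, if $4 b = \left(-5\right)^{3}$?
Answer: $\frac{15625}{16} \approx 976.56$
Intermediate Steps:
$b = - \frac{125}{4}$ ($b = \frac{\left(-5\right)^{3}}{4} = \frac{1}{4} \left(-125\right) = - \frac{125}{4} \approx -31.25$)
$b^{2} = \left(- \frac{125}{4}\right)^{2} = \frac{15625}{16}$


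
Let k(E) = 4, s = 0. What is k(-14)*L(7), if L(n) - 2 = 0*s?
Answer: 8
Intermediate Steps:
L(n) = 2 (L(n) = 2 + 0*0 = 2 + 0 = 2)
k(-14)*L(7) = 4*2 = 8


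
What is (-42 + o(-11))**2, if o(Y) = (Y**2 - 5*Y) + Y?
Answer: 15129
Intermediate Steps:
o(Y) = Y**2 - 4*Y
(-42 + o(-11))**2 = (-42 - 11*(-4 - 11))**2 = (-42 - 11*(-15))**2 = (-42 + 165)**2 = 123**2 = 15129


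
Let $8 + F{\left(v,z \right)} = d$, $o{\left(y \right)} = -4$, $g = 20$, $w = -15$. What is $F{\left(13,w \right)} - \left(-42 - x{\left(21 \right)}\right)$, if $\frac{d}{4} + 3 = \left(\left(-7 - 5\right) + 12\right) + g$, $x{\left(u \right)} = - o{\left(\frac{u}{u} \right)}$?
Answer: $106$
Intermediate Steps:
$x{\left(u \right)} = 4$ ($x{\left(u \right)} = \left(-1\right) \left(-4\right) = 4$)
$d = 68$ ($d = -12 + 4 \left(\left(\left(-7 - 5\right) + 12\right) + 20\right) = -12 + 4 \left(\left(-12 + 12\right) + 20\right) = -12 + 4 \left(0 + 20\right) = -12 + 4 \cdot 20 = -12 + 80 = 68$)
$F{\left(v,z \right)} = 60$ ($F{\left(v,z \right)} = -8 + 68 = 60$)
$F{\left(13,w \right)} - \left(-42 - x{\left(21 \right)}\right) = 60 + \left(\left(511 + 4\right) - 469\right) = 60 + \left(515 - 469\right) = 60 + 46 = 106$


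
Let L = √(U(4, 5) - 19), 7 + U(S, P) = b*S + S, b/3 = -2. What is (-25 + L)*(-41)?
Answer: 1025 - 41*I*√46 ≈ 1025.0 - 278.08*I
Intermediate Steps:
b = -6 (b = 3*(-2) = -6)
U(S, P) = -7 - 5*S (U(S, P) = -7 + (-6*S + S) = -7 - 5*S)
L = I*√46 (L = √((-7 - 5*4) - 19) = √((-7 - 20) - 19) = √(-27 - 19) = √(-46) = I*√46 ≈ 6.7823*I)
(-25 + L)*(-41) = (-25 + I*√46)*(-41) = 1025 - 41*I*√46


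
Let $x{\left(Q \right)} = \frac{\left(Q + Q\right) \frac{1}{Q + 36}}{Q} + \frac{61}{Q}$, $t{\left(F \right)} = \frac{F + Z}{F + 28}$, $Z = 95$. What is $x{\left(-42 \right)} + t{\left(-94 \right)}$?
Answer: $- \frac{416}{231} \approx -1.8009$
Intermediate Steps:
$t{\left(F \right)} = \frac{95 + F}{28 + F}$ ($t{\left(F \right)} = \frac{F + 95}{F + 28} = \frac{95 + F}{28 + F}$)
$x{\left(Q \right)} = \frac{2}{36 + Q} + \frac{61}{Q}$ ($x{\left(Q \right)} = \frac{2 Q \frac{1}{36 + Q}}{Q} + \frac{61}{Q} = \frac{2}{36 + Q} + \frac{61}{Q}$)
$x{\left(-42 \right)} + t{\left(-94 \right)} = \frac{9 \left(244 + 7 \left(-42\right)\right)}{\left(-42\right) \left(36 - 42\right)} + \frac{95 - 94}{28 - 94} = 9 \left(- \frac{1}{42}\right) \frac{1}{-6} \left(244 - 294\right) + \frac{1}{-66} \cdot 1 = 9 \left(- \frac{1}{42}\right) \left(- \frac{1}{6}\right) \left(-50\right) - \frac{1}{66} = - \frac{25}{14} - \frac{1}{66} = - \frac{416}{231}$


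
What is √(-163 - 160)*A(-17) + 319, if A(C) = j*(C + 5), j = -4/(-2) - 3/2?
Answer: 319 - 6*I*√323 ≈ 319.0 - 107.83*I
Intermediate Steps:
j = ½ (j = -4*(-½) - 3*½ = 2 - 3/2 = ½ ≈ 0.50000)
A(C) = 5/2 + C/2 (A(C) = (C + 5)/2 = (5 + C)/2 = 5/2 + C/2)
√(-163 - 160)*A(-17) + 319 = √(-163 - 160)*(5/2 + (½)*(-17)) + 319 = √(-323)*(5/2 - 17/2) + 319 = (I*√323)*(-6) + 319 = -6*I*√323 + 319 = 319 - 6*I*√323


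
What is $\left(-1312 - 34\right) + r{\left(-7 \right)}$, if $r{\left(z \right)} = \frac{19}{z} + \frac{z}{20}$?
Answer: $- \frac{188869}{140} \approx -1349.1$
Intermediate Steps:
$r{\left(z \right)} = \frac{19}{z} + \frac{z}{20}$ ($r{\left(z \right)} = \frac{19}{z} + z \frac{1}{20} = \frac{19}{z} + \frac{z}{20}$)
$\left(-1312 - 34\right) + r{\left(-7 \right)} = \left(-1312 - 34\right) + \left(\frac{19}{-7} + \frac{1}{20} \left(-7\right)\right) = -1346 + \left(19 \left(- \frac{1}{7}\right) - \frac{7}{20}\right) = -1346 - \frac{429}{140} = - \frac{188869}{140}$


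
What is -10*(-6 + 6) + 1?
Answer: 1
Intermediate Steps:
-10*(-6 + 6) + 1 = -10*0 + 1 = 0 + 1 = 1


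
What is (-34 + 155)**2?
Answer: 14641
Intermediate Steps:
(-34 + 155)**2 = 121**2 = 14641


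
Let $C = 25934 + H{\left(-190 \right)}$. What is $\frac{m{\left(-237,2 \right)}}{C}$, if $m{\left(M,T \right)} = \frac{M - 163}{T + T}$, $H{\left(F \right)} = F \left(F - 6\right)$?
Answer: $- \frac{50}{31587} \approx -0.0015829$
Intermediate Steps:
$H{\left(F \right)} = F \left(-6 + F\right)$
$m{\left(M,T \right)} = \frac{-163 + M}{2 T}$
$C = 63174$ ($C = 25934 - 190 \left(-6 - 190\right) = 25934 - -37240 = 25934 + 37240 = 63174$)
$\frac{m{\left(-237,2 \right)}}{C} = \frac{\frac{1}{2} \cdot \frac{1}{2} \left(-163 - 237\right)}{63174} = \frac{1}{2} \cdot \frac{1}{2} \left(-400\right) \frac{1}{63174} = \left(-100\right) \frac{1}{63174} = - \frac{50}{31587}$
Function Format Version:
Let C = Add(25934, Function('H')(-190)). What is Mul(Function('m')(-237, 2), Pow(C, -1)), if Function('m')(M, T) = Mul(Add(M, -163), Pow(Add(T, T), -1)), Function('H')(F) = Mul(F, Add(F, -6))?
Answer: Rational(-50, 31587) ≈ -0.0015829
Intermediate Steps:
Function('H')(F) = Mul(F, Add(-6, F))
Function('m')(M, T) = Mul(Rational(1, 2), Pow(T, -1), Add(-163, M)) (Function('m')(M, T) = Mul(Add(-163, M), Pow(Mul(2, T), -1)) = Mul(Add(-163, M), Mul(Rational(1, 2), Pow(T, -1))) = Mul(Rational(1, 2), Pow(T, -1), Add(-163, M)))
C = 63174 (C = Add(25934, Mul(-190, Add(-6, -190))) = Add(25934, Mul(-190, -196)) = Add(25934, 37240) = 63174)
Mul(Function('m')(-237, 2), Pow(C, -1)) = Mul(Mul(Rational(1, 2), Pow(2, -1), Add(-163, -237)), Pow(63174, -1)) = Mul(Mul(Rational(1, 2), Rational(1, 2), -400), Rational(1, 63174)) = Mul(-100, Rational(1, 63174)) = Rational(-50, 31587)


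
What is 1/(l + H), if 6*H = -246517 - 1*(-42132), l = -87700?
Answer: -6/730585 ≈ -8.2126e-6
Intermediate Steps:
H = -204385/6 (H = (-246517 - 1*(-42132))/6 = (-246517 + 42132)/6 = (⅙)*(-204385) = -204385/6 ≈ -34064.)
1/(l + H) = 1/(-87700 - 204385/6) = 1/(-730585/6) = -6/730585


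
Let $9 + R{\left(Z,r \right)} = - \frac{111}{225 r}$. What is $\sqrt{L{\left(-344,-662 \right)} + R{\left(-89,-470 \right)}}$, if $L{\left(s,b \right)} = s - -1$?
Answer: $\frac{i \sqrt{17495227830}}{7050} \approx 18.762 i$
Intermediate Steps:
$L{\left(s,b \right)} = 1 + s$ ($L{\left(s,b \right)} = s + 1 = 1 + s$)
$R{\left(Z,r \right)} = -9 - \frac{37}{75 r}$ ($R{\left(Z,r \right)} = -9 - \frac{111}{225 r} = -9 - 111 \frac{1}{225 r} = -9 - \frac{37}{75 r}$)
$\sqrt{L{\left(-344,-662 \right)} + R{\left(-89,-470 \right)}} = \sqrt{\left(1 - 344\right) - \left(9 + \frac{37}{75 \left(-470\right)}\right)} = \sqrt{-343 - \frac{317213}{35250}} = \sqrt{- \frac{12407963}{35250}} = \frac{i \sqrt{17495227830}}{7050}$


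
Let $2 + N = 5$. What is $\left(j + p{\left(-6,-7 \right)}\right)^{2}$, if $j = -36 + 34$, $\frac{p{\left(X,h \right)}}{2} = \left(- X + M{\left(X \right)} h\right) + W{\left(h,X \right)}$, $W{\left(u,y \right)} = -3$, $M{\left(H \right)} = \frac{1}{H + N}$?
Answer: $\frac{676}{9} \approx 75.111$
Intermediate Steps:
$N = 3$ ($N = -2 + 5 = 3$)
$M{\left(H \right)} = \frac{1}{3 + H}$ ($M{\left(H \right)} = \frac{1}{H + 3} = \frac{1}{3 + H}$)
$p{\left(X,h \right)} = -6 - 2 X + \frac{2 h}{3 + X}$ ($p{\left(X,h \right)} = 2 \left(\left(- X + \frac{h}{3 + X}\right) - 3\right) = 2 \left(-3 - X + \frac{h}{3 + X}\right) = -6 - 2 X + \frac{2 h}{3 + X}$)
$j = -2$
$\left(j + p{\left(-6,-7 \right)}\right)^{2} = \left(-2 - \left(-6 + \frac{14}{3 - 6}\right)\right)^{2} = \left(-2 + \left(-6 + 12 + 2 \left(-7\right) \frac{1}{-3}\right)\right)^{2} = \left(-2 + \left(-6 + 12 + 2 \left(-7\right) \left(- \frac{1}{3}\right)\right)\right)^{2} = \left(-2 + \left(-6 + 12 + \frac{14}{3}\right)\right)^{2} = \left(-2 + \frac{32}{3}\right)^{2} = \left(\frac{26}{3}\right)^{2} = \frac{676}{9}$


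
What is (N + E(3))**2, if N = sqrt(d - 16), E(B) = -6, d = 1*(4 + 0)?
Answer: 24 - 24*I*sqrt(3) ≈ 24.0 - 41.569*I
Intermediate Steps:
d = 4 (d = 1*4 = 4)
N = 2*I*sqrt(3) (N = sqrt(4 - 16) = sqrt(-12) = 2*I*sqrt(3) ≈ 3.4641*I)
(N + E(3))**2 = (2*I*sqrt(3) - 6)**2 = (-6 + 2*I*sqrt(3))**2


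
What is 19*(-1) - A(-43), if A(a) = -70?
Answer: 51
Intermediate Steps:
19*(-1) - A(-43) = 19*(-1) - 1*(-70) = -19 + 70 = 51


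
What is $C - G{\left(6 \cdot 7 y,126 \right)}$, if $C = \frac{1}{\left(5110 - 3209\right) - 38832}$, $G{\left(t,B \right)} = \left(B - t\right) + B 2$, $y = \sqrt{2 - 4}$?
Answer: $- \frac{13959919}{36931} + 42 i \sqrt{2} \approx -378.0 + 59.397 i$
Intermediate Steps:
$y = i \sqrt{2}$ ($y = \sqrt{-2} = i \sqrt{2} \approx 1.4142 i$)
$G{\left(t,B \right)} = - t + 3 B$ ($G{\left(t,B \right)} = \left(B - t\right) + 2 B = - t + 3 B$)
$C = - \frac{1}{36931}$ ($C = \frac{1}{\left(5110 - 3209\right) - 38832} = \frac{1}{1901 - 38832} = \frac{1}{-36931} = - \frac{1}{36931} \approx -2.7078 \cdot 10^{-5}$)
$C - G{\left(6 \cdot 7 y,126 \right)} = - \frac{1}{36931} - \left(- 6 \cdot 7 i \sqrt{2} + 3 \cdot 126\right) = - \frac{1}{36931} - \left(- 42 i \sqrt{2} + 378\right) = - \frac{1}{36931} - \left(378 - 42 i \sqrt{2}\right) = - \frac{13959919}{36931} + 42 i \sqrt{2}$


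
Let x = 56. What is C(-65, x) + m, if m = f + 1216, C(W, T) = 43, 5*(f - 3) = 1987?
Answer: 8297/5 ≈ 1659.4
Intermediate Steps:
f = 2002/5 (f = 3 + (⅕)*1987 = 3 + 1987/5 = 2002/5 ≈ 400.40)
m = 8082/5 (m = 2002/5 + 1216 = 8082/5 ≈ 1616.4)
C(-65, x) + m = 43 + 8082/5 = 8297/5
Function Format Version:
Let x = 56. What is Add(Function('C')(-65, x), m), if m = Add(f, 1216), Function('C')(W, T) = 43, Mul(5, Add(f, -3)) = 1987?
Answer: Rational(8297, 5) ≈ 1659.4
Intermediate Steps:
f = Rational(2002, 5) (f = Add(3, Mul(Rational(1, 5), 1987)) = Add(3, Rational(1987, 5)) = Rational(2002, 5) ≈ 400.40)
m = Rational(8082, 5) (m = Add(Rational(2002, 5), 1216) = Rational(8082, 5) ≈ 1616.4)
Add(Function('C')(-65, x), m) = Add(43, Rational(8082, 5)) = Rational(8297, 5)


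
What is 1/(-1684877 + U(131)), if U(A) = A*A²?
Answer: 1/563214 ≈ 1.7755e-6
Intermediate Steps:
U(A) = A³
1/(-1684877 + U(131)) = 1/(-1684877 + 131³) = 1/(-1684877 + 2248091) = 1/563214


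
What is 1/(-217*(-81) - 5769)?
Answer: 1/11808 ≈ 8.4688e-5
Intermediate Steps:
1/(-217*(-81) - 5769) = 1/(17577 - 5769) = 1/11808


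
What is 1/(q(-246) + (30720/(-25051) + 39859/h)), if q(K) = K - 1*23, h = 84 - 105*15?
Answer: -37351041/11091741358 ≈ -0.0033675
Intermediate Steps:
h = -1491 (h = 84 - 1575 = -1491)
q(K) = -23 + K (q(K) = K - 23 = -23 + K)
1/(q(-246) + (30720/(-25051) + 39859/h)) = 1/((-23 - 246) + (30720/(-25051) + 39859/(-1491))) = 1/(-269 + (30720*(-1/25051) + 39859*(-1/1491))) = 1/(-269 + (-30720/25051 - 39859/1491)) = 1/(-269 - 1044311329/37351041) = 1/(-11091741358/37351041) = -37351041/11091741358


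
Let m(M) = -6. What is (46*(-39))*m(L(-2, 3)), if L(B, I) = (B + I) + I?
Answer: 10764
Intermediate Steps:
L(B, I) = B + 2*I
(46*(-39))*m(L(-2, 3)) = (46*(-39))*(-6) = -1794*(-6) = 10764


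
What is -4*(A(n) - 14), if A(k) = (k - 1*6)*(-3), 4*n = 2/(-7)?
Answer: -118/7 ≈ -16.857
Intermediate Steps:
n = -1/14 (n = (2/(-7))/4 = (2*(-1/7))/4 = (1/4)*(-2/7) = -1/14 ≈ -0.071429)
A(k) = 18 - 3*k (A(k) = (k - 6)*(-3) = (-6 + k)*(-3) = 18 - 3*k)
-4*(A(n) - 14) = -4*((18 - 3*(-1/14)) - 14) = -4*((18 + 3/14) - 14) = -4*(255/14 - 14) = -4*59/14 = -118/7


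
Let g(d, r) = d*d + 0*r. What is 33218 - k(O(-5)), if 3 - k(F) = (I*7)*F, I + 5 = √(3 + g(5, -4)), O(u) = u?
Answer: 33390 - 70*√7 ≈ 33205.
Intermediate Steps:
g(d, r) = d² (g(d, r) = d² + 0 = d²)
I = -5 + 2*√7 (I = -5 + √(3 + 5²) = -5 + √(3 + 25) = -5 + √28 = -5 + 2*√7 ≈ 0.29150)
k(F) = 3 - F*(-35 + 14*√7) (k(F) = 3 - (-5 + 2*√7)*7*F = 3 - (-35 + 14*√7)*F = 3 - F*(-35 + 14*√7))
33218 - k(O(-5)) = 33218 - (3 + 7*(-5)*(5 - 2*√7)) = 33218 - (3 + (-175 + 70*√7)) = 33218 - (-172 + 70*√7) = 33218 + (172 - 70*√7) = 33390 - 70*√7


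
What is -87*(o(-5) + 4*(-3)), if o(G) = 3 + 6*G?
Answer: 3393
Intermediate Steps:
-87*(o(-5) + 4*(-3)) = -87*((3 + 6*(-5)) + 4*(-3)) = -87*((3 - 30) - 12) = -87*(-27 - 12) = -87*(-39) = 3393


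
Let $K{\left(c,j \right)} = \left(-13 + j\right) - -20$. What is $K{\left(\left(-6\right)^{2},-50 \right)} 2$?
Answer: $-86$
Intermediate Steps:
$K{\left(c,j \right)} = 7 + j$ ($K{\left(c,j \right)} = \left(-13 + j\right) + 20 = 7 + j$)
$K{\left(\left(-6\right)^{2},-50 \right)} 2 = \left(7 - 50\right) 2 = \left(-43\right) 2 = -86$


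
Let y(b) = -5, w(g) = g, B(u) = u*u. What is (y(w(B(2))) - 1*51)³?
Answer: -175616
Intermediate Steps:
B(u) = u²
(y(w(B(2))) - 1*51)³ = (-5 - 1*51)³ = (-5 - 51)³ = (-56)³ = -175616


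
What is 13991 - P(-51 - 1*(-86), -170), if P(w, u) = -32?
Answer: 14023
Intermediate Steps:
13991 - P(-51 - 1*(-86), -170) = 13991 - 1*(-32) = 13991 + 32 = 14023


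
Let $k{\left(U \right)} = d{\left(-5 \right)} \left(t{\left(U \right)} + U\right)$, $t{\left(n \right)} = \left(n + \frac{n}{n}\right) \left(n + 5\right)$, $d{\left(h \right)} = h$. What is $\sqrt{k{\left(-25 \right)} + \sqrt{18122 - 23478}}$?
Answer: $\sqrt{-2275 + 2 i \sqrt{1339}} \approx 0.7671 + 47.703 i$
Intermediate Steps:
$t{\left(n \right)} = \left(1 + n\right) \left(5 + n\right)$ ($t{\left(n \right)} = \left(n + 1\right) \left(5 + n\right) = \left(1 + n\right) \left(5 + n\right)$)
$k{\left(U \right)} = -25 - 35 U - 5 U^{2}$ ($k{\left(U \right)} = - 5 \left(\left(5 + U^{2} + 6 U\right) + U\right) = - 5 \left(5 + U^{2} + 7 U\right) = -25 - 35 U - 5 U^{2}$)
$\sqrt{k{\left(-25 \right)} + \sqrt{18122 - 23478}} = \sqrt{\left(-25 - -875 - 5 \left(-25\right)^{2}\right) + \sqrt{18122 - 23478}} = \sqrt{\left(-25 + 875 - 3125\right) + \sqrt{-5356}} = \sqrt{\left(-25 + 875 - 3125\right) + 2 i \sqrt{1339}} = \sqrt{-2275 + 2 i \sqrt{1339}}$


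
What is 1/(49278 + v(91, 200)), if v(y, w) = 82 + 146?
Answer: 1/49506 ≈ 2.0200e-5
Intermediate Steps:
v(y, w) = 228
1/(49278 + v(91, 200)) = 1/(49278 + 228) = 1/49506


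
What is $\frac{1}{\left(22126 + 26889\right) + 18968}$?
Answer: $\frac{1}{67983} \approx 1.471 \cdot 10^{-5}$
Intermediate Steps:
$\frac{1}{\left(22126 + 26889\right) + 18968} = \frac{1}{49015 + 18968} = \frac{1}{67983}$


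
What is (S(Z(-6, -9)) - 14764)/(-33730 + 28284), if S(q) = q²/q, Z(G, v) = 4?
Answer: 7380/2723 ≈ 2.7102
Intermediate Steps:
S(q) = q
(S(Z(-6, -9)) - 14764)/(-33730 + 28284) = (4 - 14764)/(-33730 + 28284) = -14760/(-5446) = -14760*(-1/5446) = 7380/2723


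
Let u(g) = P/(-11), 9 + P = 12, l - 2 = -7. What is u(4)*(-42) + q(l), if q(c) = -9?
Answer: 27/11 ≈ 2.4545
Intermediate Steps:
l = -5 (l = 2 - 7 = -5)
P = 3 (P = -9 + 12 = 3)
u(g) = -3/11 (u(g) = 3/(-11) = 3*(-1/11) = -3/11)
u(4)*(-42) + q(l) = -3/11*(-42) - 9 = 126/11 - 9 = 27/11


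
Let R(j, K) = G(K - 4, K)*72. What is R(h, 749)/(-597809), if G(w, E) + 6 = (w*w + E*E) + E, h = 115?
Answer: -80407368/597809 ≈ -134.50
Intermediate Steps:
G(w, E) = -6 + E + E**2 + w**2 (G(w, E) = -6 + ((w*w + E*E) + E) = -6 + ((w**2 + E**2) + E) = -6 + ((E**2 + w**2) + E) = -6 + (E + E**2 + w**2) = -6 + E + E**2 + w**2)
R(j, K) = -432 + 72*K + 72*K**2 + 72*(-4 + K)**2 (R(j, K) = (-6 + K + K**2 + (K - 4)**2)*72 = (-6 + K + K**2 + (-4 + K)**2)*72 = -432 + 72*K + 72*K**2 + 72*(-4 + K)**2)
R(h, 749)/(-597809) = (720 - 504*749 + 144*749**2)/(-597809) = (720 - 377496 + 144*561001)*(-1/597809) = (720 - 377496 + 80784144)*(-1/597809) = 80407368*(-1/597809) = -80407368/597809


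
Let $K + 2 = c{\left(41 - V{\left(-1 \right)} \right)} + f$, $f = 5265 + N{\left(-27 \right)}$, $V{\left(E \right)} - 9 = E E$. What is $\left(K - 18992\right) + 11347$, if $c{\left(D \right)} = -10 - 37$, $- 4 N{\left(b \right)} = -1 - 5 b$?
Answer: $- \frac{4925}{2} \approx -2462.5$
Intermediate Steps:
$V{\left(E \right)} = 9 + E^{2}$ ($V{\left(E \right)} = 9 + E E = 9 + E^{2}$)
$N{\left(b \right)} = \frac{1}{4} + \frac{5 b}{4}$ ($N{\left(b \right)} = - \frac{-1 - 5 b}{4} = \frac{1}{4} + \frac{5 b}{4}$)
$c{\left(D \right)} = -47$ ($c{\left(D \right)} = -10 - 37 = -47$)
$f = \frac{10463}{2}$ ($f = 5265 + \left(\frac{1}{4} + \frac{5}{4} \left(-27\right)\right) = 5265 + \left(\frac{1}{4} - \frac{135}{4}\right) = 5265 - \frac{67}{2} = \frac{10463}{2} \approx 5231.5$)
$K = \frac{10365}{2}$ ($K = -2 + \left(-47 + \frac{10463}{2}\right) = -2 + \frac{10369}{2} = \frac{10365}{2} \approx 5182.5$)
$\left(K - 18992\right) + 11347 = \left(\frac{10365}{2} - 18992\right) + 11347 = - \frac{27619}{2} + 11347 = - \frac{4925}{2}$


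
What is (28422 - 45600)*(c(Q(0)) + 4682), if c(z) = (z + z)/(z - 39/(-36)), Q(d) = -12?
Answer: -10540936140/131 ≈ -8.0465e+7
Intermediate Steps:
c(z) = 2*z/(13/12 + z) (c(z) = (2*z)/(z - 39*(-1/36)) = (2*z)/(z + 13/12) = (2*z)/(13/12 + z) = 2*z/(13/12 + z))
(28422 - 45600)*(c(Q(0)) + 4682) = (28422 - 45600)*(24*(-12)/(13 + 12*(-12)) + 4682) = -17178*(24*(-12)/(13 - 144) + 4682) = -17178*(24*(-12)/(-131) + 4682) = -17178*(24*(-12)*(-1/131) + 4682) = -17178*(288/131 + 4682) = -17178*613630/131 = -10540936140/131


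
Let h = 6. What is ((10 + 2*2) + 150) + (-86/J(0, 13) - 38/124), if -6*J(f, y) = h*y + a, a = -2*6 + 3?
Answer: 244091/1426 ≈ 171.17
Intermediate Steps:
a = -9 (a = -12 + 3 = -9)
J(f, y) = 3/2 - y (J(f, y) = -(6*y - 9)/6 = -(-9 + 6*y)/6 = 3/2 - y)
((10 + 2*2) + 150) + (-86/J(0, 13) - 38/124) = ((10 + 2*2) + 150) + (-86/(3/2 - 1*13) - 38/124) = ((10 + 4) + 150) + (-86/(3/2 - 13) - 38*1/124) = (14 + 150) + (-86/(-23/2) - 19/62) = 164 + (-86*(-2/23) - 19/62) = 164 + (172/23 - 19/62) = 164 + 10227/1426 = 244091/1426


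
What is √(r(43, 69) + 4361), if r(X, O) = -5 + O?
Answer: 5*√177 ≈ 66.521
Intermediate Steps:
√(r(43, 69) + 4361) = √((-5 + 69) + 4361) = √(64 + 4361) = √4425 = 5*√177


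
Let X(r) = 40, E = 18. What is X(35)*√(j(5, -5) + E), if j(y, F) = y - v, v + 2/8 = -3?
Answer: 20*√105 ≈ 204.94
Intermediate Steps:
v = -13/4 (v = -¼ - 3 = -13/4 ≈ -3.2500)
j(y, F) = 13/4 + y (j(y, F) = y - 1*(-13/4) = y + 13/4 = 13/4 + y)
X(35)*√(j(5, -5) + E) = 40*√((13/4 + 5) + 18) = 40*√(33/4 + 18) = 40*√(105/4) = 40*(√105/2) = 20*√105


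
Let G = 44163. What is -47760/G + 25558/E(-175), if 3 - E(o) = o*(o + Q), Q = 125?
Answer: -515491558/128764587 ≈ -4.0034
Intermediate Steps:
E(o) = 3 - o*(125 + o) (E(o) = 3 - o*(o + 125) = 3 - o*(125 + o))
-47760/G + 25558/E(-175) = -47760/44163 + 25558/(3 - 1*(-175)² - 125*(-175)) = -47760*1/44163 + 25558/(3 - 1*30625 + 21875) = -15920/14721 + 25558/(3 - 30625 + 21875) = -15920/14721 + 25558/(-8747) = -15920/14721 + 25558*(-1/8747) = -15920/14721 - 25558/8747 = -515491558/128764587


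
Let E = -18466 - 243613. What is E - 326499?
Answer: -588578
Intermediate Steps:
E = -262079
E - 326499 = -262079 - 326499 = -588578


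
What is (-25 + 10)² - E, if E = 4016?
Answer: -3791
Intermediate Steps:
(-25 + 10)² - E = (-25 + 10)² - 1*4016 = (-15)² - 4016 = 225 - 4016 = -3791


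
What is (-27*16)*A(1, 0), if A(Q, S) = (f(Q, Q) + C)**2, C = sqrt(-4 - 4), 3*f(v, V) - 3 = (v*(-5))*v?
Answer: 3264 + 1152*I*sqrt(2) ≈ 3264.0 + 1629.2*I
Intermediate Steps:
f(v, V) = 1 - 5*v**2/3 (f(v, V) = 1 + ((v*(-5))*v)/3 = 1 + ((-5*v)*v)/3 = 1 + (-5*v**2)/3 = 1 - 5*v**2/3)
C = 2*I*sqrt(2) (C = sqrt(-8) = 2*I*sqrt(2) ≈ 2.8284*I)
A(Q, S) = (1 - 5*Q**2/3 + 2*I*sqrt(2))**2 (A(Q, S) = ((1 - 5*Q**2/3) + 2*I*sqrt(2))**2 = (1 - 5*Q**2/3 + 2*I*sqrt(2))**2)
(-27*16)*A(1, 0) = (-27*16)*((3 - 5*1**2 + 6*I*sqrt(2))**2/9) = -48*(3 - 5*1 + 6*I*sqrt(2))**2 = -48*(3 - 5 + 6*I*sqrt(2))**2 = -48*(-2 + 6*I*sqrt(2))**2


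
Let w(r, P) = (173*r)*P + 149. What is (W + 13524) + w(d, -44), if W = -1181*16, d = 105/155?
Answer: -321765/31 ≈ -10380.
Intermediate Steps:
d = 21/31 (d = 105*(1/155) = 21/31 ≈ 0.67742)
w(r, P) = 149 + 173*P*r (w(r, P) = 173*P*r + 149 = 149 + 173*P*r)
W = -18896
(W + 13524) + w(d, -44) = (-18896 + 13524) + (149 + 173*(-44)*(21/31)) = -5372 + (149 - 159852/31) = -5372 - 155233/31 = -321765/31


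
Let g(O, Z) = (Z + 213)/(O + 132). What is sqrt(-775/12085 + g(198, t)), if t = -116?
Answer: sqrt(146201115390)/797610 ≈ 0.47939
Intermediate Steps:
g(O, Z) = (213 + Z)/(132 + O)
sqrt(-775/12085 + g(198, t)) = sqrt(-775/12085 + (213 - 116)/(132 + 198)) = sqrt(-775*1/12085 + 97/330) = sqrt(-155/2417 + (1/330)*97) = sqrt(-155/2417 + 97/330) = sqrt(183299/797610) = sqrt(146201115390)/797610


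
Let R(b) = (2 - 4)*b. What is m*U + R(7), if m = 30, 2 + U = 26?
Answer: 706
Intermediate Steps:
R(b) = -2*b
U = 24 (U = -2 + 26 = 24)
m*U + R(7) = 30*24 - 2*7 = 720 - 14 = 706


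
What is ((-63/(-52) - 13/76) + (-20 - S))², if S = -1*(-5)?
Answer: 35022724/61009 ≈ 574.06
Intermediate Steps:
S = 5
((-63/(-52) - 13/76) + (-20 - S))² = ((-63/(-52) - 13/76) + (-20 - 1*5))² = ((-63*(-1/52) - 13*1/76) + (-20 - 5))² = ((63/52 - 13/76) - 25)² = (257/247 - 25)² = (-5918/247)² = 35022724/61009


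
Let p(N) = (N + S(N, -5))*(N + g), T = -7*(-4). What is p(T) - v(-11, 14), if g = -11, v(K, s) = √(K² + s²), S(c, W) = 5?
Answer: 561 - √317 ≈ 543.20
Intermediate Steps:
T = 28
p(N) = (-11 + N)*(5 + N) (p(N) = (N + 5)*(N - 11) = (5 + N)*(-11 + N) = (-11 + N)*(5 + N))
p(T) - v(-11, 14) = (-55 + 28² - 6*28) - √((-11)² + 14²) = (-55 + 784 - 168) - √(121 + 196) = 561 - √317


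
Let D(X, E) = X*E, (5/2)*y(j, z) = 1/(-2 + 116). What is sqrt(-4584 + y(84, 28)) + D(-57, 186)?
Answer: -10602 + I*sqrt(372335115)/285 ≈ -10602.0 + 67.705*I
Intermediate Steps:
y(j, z) = 1/285 (y(j, z) = 2/(5*(-2 + 116)) = (2/5)/114 = (2/5)*(1/114) = 1/285)
D(X, E) = E*X
sqrt(-4584 + y(84, 28)) + D(-57, 186) = sqrt(-4584 + 1/285) + 186*(-57) = sqrt(-1306439/285) - 10602 = I*sqrt(372335115)/285 - 10602 = -10602 + I*sqrt(372335115)/285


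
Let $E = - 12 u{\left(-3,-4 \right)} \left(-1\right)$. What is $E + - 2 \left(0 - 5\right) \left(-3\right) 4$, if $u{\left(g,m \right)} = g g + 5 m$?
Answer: $-252$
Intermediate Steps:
$u{\left(g,m \right)} = g^{2} + 5 m$
$E = -132$ ($E = - 12 \left(\left(-3\right)^{2} + 5 \left(-4\right)\right) \left(-1\right) = - 12 \left(9 - 20\right) \left(-1\right) = \left(-12\right) \left(-11\right) \left(-1\right) = 132 \left(-1\right) = -132$)
$E + - 2 \left(0 - 5\right) \left(-3\right) 4 = -132 + - 2 \left(0 - 5\right) \left(-3\right) 4 = -132 + \left(-2\right) \left(-5\right) \left(-3\right) 4 = -132 + 10 \left(-3\right) 4 = -132 - 120 = -252$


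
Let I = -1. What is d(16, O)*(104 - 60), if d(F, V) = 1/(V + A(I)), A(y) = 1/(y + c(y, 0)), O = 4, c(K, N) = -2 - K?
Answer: 88/7 ≈ 12.571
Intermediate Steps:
A(y) = -½ (A(y) = 1/(y + (-2 - y)) = 1/(-2) = -½)
d(F, V) = 1/(-½ + V) (d(F, V) = 1/(V - ½) = 1/(-½ + V))
d(16, O)*(104 - 60) = (2/(-1 + 2*4))*(104 - 60) = (2/(-1 + 8))*44 = (2/7)*44 = 88/7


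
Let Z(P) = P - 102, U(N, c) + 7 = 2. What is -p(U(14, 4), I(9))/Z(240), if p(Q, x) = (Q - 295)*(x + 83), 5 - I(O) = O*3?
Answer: 3050/23 ≈ 132.61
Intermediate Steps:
U(N, c) = -5 (U(N, c) = -7 + 2 = -5)
I(O) = 5 - 3*O (I(O) = 5 - O*3 = 5 - 3*O)
p(Q, x) = (-295 + Q)*(83 + x)
Z(P) = -102 + P
-p(U(14, 4), I(9))/Z(240) = -(-24485 - 295*(5 - 3*9) + 83*(-5) - 5*(5 - 3*9))/(-102 + 240) = -(-24485 - 295*(5 - 27) - 415 - 5*(5 - 27))/138 = -(-24485 - 295*(-22) - 415 - 5*(-22))/138 = -(-24485 + 6490 - 415 + 110)/138 = -(-18300)/138 = -1*(-3050/23) = 3050/23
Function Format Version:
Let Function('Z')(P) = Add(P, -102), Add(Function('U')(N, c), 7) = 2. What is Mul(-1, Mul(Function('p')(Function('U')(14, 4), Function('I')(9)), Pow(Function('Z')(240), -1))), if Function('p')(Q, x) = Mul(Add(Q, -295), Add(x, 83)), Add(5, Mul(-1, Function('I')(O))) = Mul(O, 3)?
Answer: Rational(3050, 23) ≈ 132.61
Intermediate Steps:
Function('U')(N, c) = -5 (Function('U')(N, c) = Add(-7, 2) = -5)
Function('I')(O) = Add(5, Mul(-3, O)) (Function('I')(O) = Add(5, Mul(-1, Mul(O, 3))) = Add(5, Mul(-1, Mul(3, O))) = Add(5, Mul(-3, O)))
Function('p')(Q, x) = Mul(Add(-295, Q), Add(83, x))
Function('Z')(P) = Add(-102, P)
Mul(-1, Mul(Function('p')(Function('U')(14, 4), Function('I')(9)), Pow(Function('Z')(240), -1))) = Mul(-1, Mul(Add(-24485, Mul(-295, Add(5, Mul(-3, 9))), Mul(83, -5), Mul(-5, Add(5, Mul(-3, 9)))), Pow(Add(-102, 240), -1))) = Mul(-1, Mul(Add(-24485, Mul(-295, Add(5, -27)), -415, Mul(-5, Add(5, -27))), Pow(138, -1))) = Mul(-1, Mul(Add(-24485, Mul(-295, -22), -415, Mul(-5, -22)), Rational(1, 138))) = Mul(-1, Mul(Add(-24485, 6490, -415, 110), Rational(1, 138))) = Mul(-1, Mul(-18300, Rational(1, 138))) = Mul(-1, Rational(-3050, 23)) = Rational(3050, 23)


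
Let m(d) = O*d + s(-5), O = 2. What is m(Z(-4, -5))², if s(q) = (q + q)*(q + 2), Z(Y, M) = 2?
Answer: 1156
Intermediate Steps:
s(q) = 2*q*(2 + q) (s(q) = (2*q)*(2 + q) = 2*q*(2 + q))
m(d) = 30 + 2*d (m(d) = 2*d + 2*(-5)*(2 - 5) = 2*d + 2*(-5)*(-3) = 2*d + 30 = 30 + 2*d)
m(Z(-4, -5))² = (30 + 2*2)² = (30 + 4)² = 34² = 1156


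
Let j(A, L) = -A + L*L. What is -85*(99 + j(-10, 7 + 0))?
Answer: -13430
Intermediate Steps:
j(A, L) = L**2 - A (j(A, L) = -A + L**2 = L**2 - A)
-85*(99 + j(-10, 7 + 0)) = -85*(99 + ((7 + 0)**2 - 1*(-10))) = -85*(99 + (7**2 + 10)) = -85*(99 + (49 + 10)) = -85*(99 + 59) = -85*158 = -13430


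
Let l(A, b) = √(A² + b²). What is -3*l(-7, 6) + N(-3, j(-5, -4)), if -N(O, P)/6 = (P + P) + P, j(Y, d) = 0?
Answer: -3*√85 ≈ -27.659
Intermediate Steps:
N(O, P) = -18*P (N(O, P) = -6*((P + P) + P) = -6*(2*P + P) = -18*P)
-3*l(-7, 6) + N(-3, j(-5, -4)) = -3*√((-7)² + 6²) - 18*0 = -3*√(49 + 36) + 0 = -3*√85 + 0 = -3*√85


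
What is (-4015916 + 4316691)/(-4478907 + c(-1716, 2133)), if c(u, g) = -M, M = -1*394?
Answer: -300775/4478513 ≈ -0.067160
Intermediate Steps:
M = -394
c(u, g) = 394 (c(u, g) = -1*(-394) = 394)
(-4015916 + 4316691)/(-4478907 + c(-1716, 2133)) = (-4015916 + 4316691)/(-4478907 + 394) = 300775/(-4478513) = 300775*(-1/4478513) = -300775/4478513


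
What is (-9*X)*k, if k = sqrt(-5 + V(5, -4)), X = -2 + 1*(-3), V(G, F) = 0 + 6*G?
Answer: 225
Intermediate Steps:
V(G, F) = 6*G
X = -5 (X = -2 - 3 = -5)
k = 5 (k = sqrt(-5 + 6*5) = sqrt(-5 + 30) = sqrt(25) = 5)
(-9*X)*k = -9*(-5)*5 = 45*5 = 225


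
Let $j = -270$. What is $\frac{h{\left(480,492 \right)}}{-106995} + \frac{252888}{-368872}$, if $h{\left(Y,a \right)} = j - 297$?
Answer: $- \frac{159813102}{234925355} \approx -0.68027$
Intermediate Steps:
$h{\left(Y,a \right)} = -567$ ($h{\left(Y,a \right)} = -270 - 297 = -567$)
$\frac{h{\left(480,492 \right)}}{-106995} + \frac{252888}{-368872} = - \frac{567}{-106995} + \frac{252888}{-368872} = \left(-567\right) \left(- \frac{1}{106995}\right) + 252888 \left(- \frac{1}{368872}\right) = \frac{27}{5095} - \frac{31611}{46109} = - \frac{159813102}{234925355}$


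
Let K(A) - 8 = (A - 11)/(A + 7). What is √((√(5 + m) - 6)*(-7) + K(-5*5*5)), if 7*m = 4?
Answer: √(178062 - 3481*√273)/59 ≈ 5.8847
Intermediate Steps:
m = 4/7 (m = (⅐)*4 = 4/7 ≈ 0.57143)
K(A) = 8 + (-11 + A)/(7 + A) (K(A) = 8 + (A - 11)/(A + 7) = 8 + (-11 + A)/(7 + A))
√((√(5 + m) - 6)*(-7) + K(-5*5*5)) = √((√(5 + 4/7) - 6)*(-7) + 9*(5 - 5*5*5)/(7 - 5*5*5)) = √((√(39/7) - 6)*(-7) + 9*(5 - 25*5)/(7 - 25*5)) = √((√273/7 - 6)*(-7) + 9*(5 - 125)/(7 - 125)) = √((-6 + √273/7)*(-7) + 9*(-120)/(-118)) = √((42 - √273) + 9*(-1/118)*(-120)) = √((42 - √273) + 540/59) = √(3018/59 - √273)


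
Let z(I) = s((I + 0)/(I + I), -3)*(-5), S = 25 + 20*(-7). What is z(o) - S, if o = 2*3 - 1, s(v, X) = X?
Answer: 130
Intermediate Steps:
o = 5 (o = 6 - 1 = 5)
S = -115 (S = 25 - 140 = -115)
z(I) = 15 (z(I) = -3*(-5) = 15)
z(o) - S = 15 - 1*(-115) = 15 + 115 = 130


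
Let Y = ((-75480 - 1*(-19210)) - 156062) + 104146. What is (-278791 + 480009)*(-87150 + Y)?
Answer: -39305119248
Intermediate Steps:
Y = -108186 (Y = ((-75480 + 19210) - 156062) + 104146 = (-56270 - 156062) + 104146 = -212332 + 104146 = -108186)
(-278791 + 480009)*(-87150 + Y) = (-278791 + 480009)*(-87150 - 108186) = 201218*(-195336) = -39305119248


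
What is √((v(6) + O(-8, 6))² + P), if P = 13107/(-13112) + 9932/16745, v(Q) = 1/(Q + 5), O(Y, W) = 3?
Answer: √110239673169755990/109780220 ≈ 3.0244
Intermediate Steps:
v(Q) = 1/(5 + Q)
P = -89248331/219560440 (P = 13107*(-1/13112) + 9932*(1/16745) = -13107/13112 + 9932/16745 = -89248331/219560440 ≈ -0.40649)
√((v(6) + O(-8, 6))² + P) = √((1/(5 + 6) + 3)² - 89248331/219560440) = √((1/11 + 3)² - 89248331/219560440) = √((34/11)² - 89248331/219560440) = √(1156/121 - 89248331/219560440) = √(22092074599/2415164840) = √110239673169755990/109780220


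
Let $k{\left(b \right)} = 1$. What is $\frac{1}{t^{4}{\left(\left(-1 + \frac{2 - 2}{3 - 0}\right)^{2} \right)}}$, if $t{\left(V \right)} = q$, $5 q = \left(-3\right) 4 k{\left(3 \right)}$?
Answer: $\frac{625}{20736} \approx 0.030141$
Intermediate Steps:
$q = - \frac{12}{5}$ ($q = \frac{\left(-3\right) 4 \cdot 1}{5} = \frac{\left(-12\right) 1}{5} = \frac{1}{5} \left(-12\right) = - \frac{12}{5} \approx -2.4$)
$t{\left(V \right)} = - \frac{12}{5}$
$\frac{1}{t^{4}{\left(\left(-1 + \frac{2 - 2}{3 - 0}\right)^{2} \right)}} = \frac{1}{\left(- \frac{12}{5}\right)^{4}} = \frac{1}{\frac{20736}{625}} = \frac{625}{20736}$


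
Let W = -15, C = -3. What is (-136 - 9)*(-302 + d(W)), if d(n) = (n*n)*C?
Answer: 141665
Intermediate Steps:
d(n) = -3*n² (d(n) = (n*n)*(-3) = n²*(-3) = -3*n²)
(-136 - 9)*(-302 + d(W)) = (-136 - 9)*(-302 - 3*(-15)²) = -145*(-302 - 3*225) = -145*(-302 - 675) = -145*(-977) = 141665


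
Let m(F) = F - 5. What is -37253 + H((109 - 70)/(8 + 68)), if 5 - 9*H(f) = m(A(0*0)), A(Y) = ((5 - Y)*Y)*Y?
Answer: -335267/9 ≈ -37252.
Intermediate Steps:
A(Y) = Y**2*(5 - Y) (A(Y) = (Y*(5 - Y))*Y = Y**2*(5 - Y))
m(F) = -5 + F
H(f) = 10/9 (H(f) = 5/9 - (-5 + (0*0)**2*(5 - 0*0))/9 = 5/9 - (-5 + 0**2*(5 - 1*0))/9 = 5/9 - (-5 + 0*(5 + 0))/9 = 5/9 - (-5 + 0*5)/9 = 5/9 - (-5 + 0)/9 = 5/9 - 1/9*(-5) = 5/9 + 5/9 = 10/9)
-37253 + H((109 - 70)/(8 + 68)) = -37253 + 10/9 = -335267/9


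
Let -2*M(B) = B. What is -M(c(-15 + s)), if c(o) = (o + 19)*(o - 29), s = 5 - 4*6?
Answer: 945/2 ≈ 472.50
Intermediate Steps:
s = -19 (s = 5 - 24 = -19)
c(o) = (-29 + o)*(19 + o) (c(o) = (19 + o)*(-29 + o) = (-29 + o)*(19 + o))
M(B) = -B/2
-M(c(-15 + s)) = -(-1)*(-551 + (-15 - 19)**2 - 10*(-15 - 19))/2 = -(-1)*(-551 + (-34)**2 - 10*(-34))/2 = -(-1)*(-551 + 1156 + 340)/2 = -(-1)*945/2 = -1*(-945/2) = 945/2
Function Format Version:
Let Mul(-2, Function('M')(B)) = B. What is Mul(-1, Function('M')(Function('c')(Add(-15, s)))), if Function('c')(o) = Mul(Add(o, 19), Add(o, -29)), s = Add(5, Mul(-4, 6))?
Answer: Rational(945, 2) ≈ 472.50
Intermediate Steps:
s = -19 (s = Add(5, -24) = -19)
Function('c')(o) = Mul(Add(-29, o), Add(19, o)) (Function('c')(o) = Mul(Add(19, o), Add(-29, o)) = Mul(Add(-29, o), Add(19, o)))
Function('M')(B) = Mul(Rational(-1, 2), B)
Mul(-1, Function('M')(Function('c')(Add(-15, s)))) = Mul(-1, Mul(Rational(-1, 2), Add(-551, Pow(Add(-15, -19), 2), Mul(-10, Add(-15, -19))))) = Mul(-1, Mul(Rational(-1, 2), Add(-551, Pow(-34, 2), Mul(-10, -34)))) = Mul(-1, Mul(Rational(-1, 2), Add(-551, 1156, 340))) = Mul(-1, Mul(Rational(-1, 2), 945)) = Mul(-1, Rational(-945, 2)) = Rational(945, 2)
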